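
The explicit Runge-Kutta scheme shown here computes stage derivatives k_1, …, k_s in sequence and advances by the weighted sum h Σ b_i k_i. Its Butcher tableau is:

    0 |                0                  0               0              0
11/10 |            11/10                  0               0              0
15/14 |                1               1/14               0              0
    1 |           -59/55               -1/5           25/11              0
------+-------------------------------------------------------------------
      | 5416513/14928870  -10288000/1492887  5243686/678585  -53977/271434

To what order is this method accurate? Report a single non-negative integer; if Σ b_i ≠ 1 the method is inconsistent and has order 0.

3

b = (5416513/14928870, -10288000/1492887, 5243686/678585, -53977/271434)
c = (0, 11/10, 15/14, 1)
Ac = (0, 0, 11/140, 4264/1925)
Σ b_i: 5416513/14928870·1 + (-10288000/1492887)·1 + 5243686/678585·1 + (-53977/271434)·1 = 1 ✓
b·c: (-10288000/1492887)·11/10 + 5243686/678585·15/14 + (-53977/271434)·1 = 1/2 ✓
b·c²: (-10288000/1492887)·121/100 + 5243686/678585·225/196 + (-53977/271434)·1 = 1/3 ✓
b·Ac: 5243686/678585·11/140 + (-53977/271434)·4264/1925 = 1/6 ✓
b·c³: (-10288000/1492887)·1331/1000 + 5243686/678585·3375/2744 + (-53977/271434)·1 = 168601/1266692 ≠ 1/4 ⇒ order 3.
b·(c∘Ac): 5243686/678585·33/392 + (-53977/271434)·4264/1925 = 2850527/13571700 ≠ 1/8
b·Ac²: 5243686/678585·121/1400 + (-53977/271434)·318953/134750 = 1873139/9500190 ≠ 1/12
b·A²c: (-53977/271434)·5/28 = -38555/1085736 ≠ 1/24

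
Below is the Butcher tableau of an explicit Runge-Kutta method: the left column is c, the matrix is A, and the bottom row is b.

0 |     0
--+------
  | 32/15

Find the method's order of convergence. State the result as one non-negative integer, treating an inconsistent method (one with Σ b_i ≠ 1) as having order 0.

0

b = (32/15)
c = (0)
Σ b_i: 32/15·1 = 32/15 ≠ 1 ⇒ order 0.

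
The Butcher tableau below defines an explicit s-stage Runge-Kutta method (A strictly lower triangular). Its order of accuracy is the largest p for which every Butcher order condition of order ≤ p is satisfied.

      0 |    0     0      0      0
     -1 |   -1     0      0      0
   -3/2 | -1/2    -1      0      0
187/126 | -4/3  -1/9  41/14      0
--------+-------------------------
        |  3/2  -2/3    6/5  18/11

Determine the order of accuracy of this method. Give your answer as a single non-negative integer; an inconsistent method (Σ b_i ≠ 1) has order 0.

b = (3/2, -2/3, 6/5, 18/11)
c = (0, -1, -3/2, 187/126)
Ac = (0, 0, 1, -1079/252)
Σ b_i: 3/2·1 + (-2/3)·1 + 6/5·1 + 18/11·1 = 1211/330 ≠ 1 ⇒ order 0.

0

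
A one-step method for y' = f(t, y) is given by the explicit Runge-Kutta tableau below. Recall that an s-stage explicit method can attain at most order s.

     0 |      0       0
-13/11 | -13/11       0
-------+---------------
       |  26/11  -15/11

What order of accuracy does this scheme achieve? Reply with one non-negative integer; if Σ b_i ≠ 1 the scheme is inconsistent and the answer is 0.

1

b = (26/11, -15/11)
c = (0, -13/11)
Σ b_i: 26/11·1 + (-15/11)·1 = 1 ✓
b·c: (-15/11)·(-13/11) = 195/121 ≠ 1/2 ⇒ order 1.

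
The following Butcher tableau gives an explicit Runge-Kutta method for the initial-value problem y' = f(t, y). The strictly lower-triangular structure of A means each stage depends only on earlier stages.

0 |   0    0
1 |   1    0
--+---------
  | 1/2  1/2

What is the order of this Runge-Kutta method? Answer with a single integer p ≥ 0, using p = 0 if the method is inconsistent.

b = (1/2, 1/2)
c = (0, 1)
Σ b_i: 1/2·1 + 1/2·1 = 1 ✓
b·c: 1/2·1 = 1/2 ✓; 2 stages ⇒ order 2.

2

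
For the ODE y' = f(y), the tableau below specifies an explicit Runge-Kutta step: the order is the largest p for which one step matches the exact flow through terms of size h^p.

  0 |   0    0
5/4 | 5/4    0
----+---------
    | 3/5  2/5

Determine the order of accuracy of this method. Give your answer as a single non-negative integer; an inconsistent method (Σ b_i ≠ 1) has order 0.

2

b = (3/5, 2/5)
c = (0, 5/4)
Σ b_i: 3/5·1 + 2/5·1 = 1 ✓
b·c: 2/5·5/4 = 1/2 ✓; 2 stages ⇒ order 2.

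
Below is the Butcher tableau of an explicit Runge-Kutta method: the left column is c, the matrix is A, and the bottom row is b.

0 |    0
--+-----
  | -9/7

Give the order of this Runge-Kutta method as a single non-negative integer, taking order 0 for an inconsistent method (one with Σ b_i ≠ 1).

0

b = (-9/7)
c = (0)
Σ b_i: (-9/7)·1 = -9/7 ≠ 1 ⇒ order 0.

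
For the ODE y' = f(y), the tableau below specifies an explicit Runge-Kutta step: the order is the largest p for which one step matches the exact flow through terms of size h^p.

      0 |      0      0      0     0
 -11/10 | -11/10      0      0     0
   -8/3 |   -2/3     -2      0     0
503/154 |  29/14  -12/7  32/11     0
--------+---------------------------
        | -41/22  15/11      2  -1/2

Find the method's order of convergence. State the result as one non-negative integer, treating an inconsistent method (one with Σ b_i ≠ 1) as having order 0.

1

b = (-41/22, 15/11, 2, -1/2)
c = (0, -11/10, -8/3, 503/154)
Ac = (0, 0, 11/5, -6782/1155)
Σ b_i: (-41/22)·1 + 15/11·1 + 2·1 + (-1/2)·1 = 1 ✓
b·c: 15/11·(-11/10) + 2·(-8/3) + (-1/2)·503/154 = -7823/924 ≠ 1/2 ⇒ order 1.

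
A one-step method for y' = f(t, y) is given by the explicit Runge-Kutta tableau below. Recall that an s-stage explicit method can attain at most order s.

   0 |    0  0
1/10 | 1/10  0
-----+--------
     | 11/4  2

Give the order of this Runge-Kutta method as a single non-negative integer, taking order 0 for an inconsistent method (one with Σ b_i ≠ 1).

b = (11/4, 2)
c = (0, 1/10)
Σ b_i: 11/4·1 + 2·1 = 19/4 ≠ 1 ⇒ order 0.

0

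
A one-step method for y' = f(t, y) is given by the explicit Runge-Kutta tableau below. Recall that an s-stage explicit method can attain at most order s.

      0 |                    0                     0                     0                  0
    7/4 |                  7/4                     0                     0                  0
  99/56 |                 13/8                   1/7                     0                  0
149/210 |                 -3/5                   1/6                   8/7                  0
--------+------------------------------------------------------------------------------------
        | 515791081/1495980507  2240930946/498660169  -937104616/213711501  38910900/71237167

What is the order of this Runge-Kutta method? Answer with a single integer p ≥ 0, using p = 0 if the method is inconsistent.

3

b = (515791081/1495980507, 2240930946/498660169, -937104616/213711501, 38910900/71237167)
c = (0, 7/4, 99/56, 149/210)
Ac = (0, 0, 1/4, 2719/1176)
Σ b_i: 515791081/1495980507·1 + 2240930946/498660169·1 + (-937104616/213711501)·1 + 38910900/71237167·1 = 1 ✓
b·c: 2240930946/498660169·7/4 + (-937104616/213711501)·99/56 + 38910900/71237167·149/210 = 1/2 ✓
b·c²: 2240930946/498660169·49/16 + (-937104616/213711501)·9801/3136 + 38910900/71237167·22201/44100 = 1/3 ✓
b·Ac: (-937104616/213711501)·1/4 + 38910900/71237167·2719/1176 = 1/6 ✓
b·c³: 2240930946/498660169·343/64 + (-937104616/213711501)·970299/175616 + 38910900/71237167·3307949/9261000 = 75406793701/1436141286720 ≠ 1/4 ⇒ order 3.
b·(c∘Ac): (-937104616/213711501)·99/224 + 38910900/71237167·405131/246960 = -3117380419/2991961014 ≠ 1/8
b·Ac²: (-937104616/213711501)·7/16 + 38910900/71237167·134419/32928 = 3726468883/11967844056 ≠ 1/12
b·A²c: 38910900/71237167·2/7 = 11117400/71237167 ≠ 1/24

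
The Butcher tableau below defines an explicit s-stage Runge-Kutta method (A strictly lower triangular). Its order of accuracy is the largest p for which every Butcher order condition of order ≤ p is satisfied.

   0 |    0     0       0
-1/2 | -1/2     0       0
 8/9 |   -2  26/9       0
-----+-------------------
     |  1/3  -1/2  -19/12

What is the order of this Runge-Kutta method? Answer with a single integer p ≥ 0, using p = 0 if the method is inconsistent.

0

b = (1/3, -1/2, -19/12)
c = (0, -1/2, 8/9)
Ac = (0, 0, -13/9)
Σ b_i: 1/3·1 + (-1/2)·1 + (-19/12)·1 = -7/4 ≠ 1 ⇒ order 0.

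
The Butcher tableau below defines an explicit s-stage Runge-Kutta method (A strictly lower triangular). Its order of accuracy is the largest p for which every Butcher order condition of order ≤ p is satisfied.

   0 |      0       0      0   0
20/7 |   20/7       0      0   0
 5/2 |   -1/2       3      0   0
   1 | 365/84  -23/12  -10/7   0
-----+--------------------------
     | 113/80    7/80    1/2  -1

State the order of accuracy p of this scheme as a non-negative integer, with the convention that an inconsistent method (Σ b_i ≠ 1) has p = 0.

2

b = (113/80, 7/80, 1/2, -1)
c = (0, 20/7, 5/2, 1)
Ac = (0, 0, 60/7, -190/21)
Σ b_i: 113/80·1 + 7/80·1 + 1/2·1 + (-1)·1 = 1 ✓
b·c: 7/80·20/7 + 1/2·5/2 + (-1)·1 = 1/2 ✓
b·c²: 7/80·400/49 + 1/2·25/4 + (-1)·1 = 159/56 ≠ 1/3 ⇒ order 2.
b·Ac: 1/2·60/7 + (-1)·(-190/21) = 40/3 ≠ 1/6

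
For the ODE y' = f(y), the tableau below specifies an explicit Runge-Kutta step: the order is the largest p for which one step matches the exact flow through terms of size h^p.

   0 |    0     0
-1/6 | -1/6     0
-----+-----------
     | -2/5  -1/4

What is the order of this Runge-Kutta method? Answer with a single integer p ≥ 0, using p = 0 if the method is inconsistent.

0

b = (-2/5, -1/4)
c = (0, -1/6)
Σ b_i: (-2/5)·1 + (-1/4)·1 = -13/20 ≠ 1 ⇒ order 0.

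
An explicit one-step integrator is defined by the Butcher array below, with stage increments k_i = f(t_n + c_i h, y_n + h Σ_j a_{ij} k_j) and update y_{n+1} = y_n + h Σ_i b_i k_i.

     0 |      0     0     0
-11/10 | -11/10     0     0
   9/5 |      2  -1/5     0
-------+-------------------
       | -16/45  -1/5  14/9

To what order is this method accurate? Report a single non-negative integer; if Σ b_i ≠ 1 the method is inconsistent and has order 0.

1

b = (-16/45, -1/5, 14/9)
c = (0, -11/10, 9/5)
Ac = (0, 0, 11/50)
Σ b_i: (-16/45)·1 + (-1/5)·1 + 14/9·1 = 1 ✓
b·c: (-1/5)·(-11/10) + 14/9·9/5 = 151/50 ≠ 1/2 ⇒ order 1.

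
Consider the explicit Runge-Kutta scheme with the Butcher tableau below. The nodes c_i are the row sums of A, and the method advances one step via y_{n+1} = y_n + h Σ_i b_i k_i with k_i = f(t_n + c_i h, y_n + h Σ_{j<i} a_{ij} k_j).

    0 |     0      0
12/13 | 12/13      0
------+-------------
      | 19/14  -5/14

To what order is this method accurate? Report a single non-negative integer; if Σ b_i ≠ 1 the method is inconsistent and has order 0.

b = (19/14, -5/14)
c = (0, 12/13)
Σ b_i: 19/14·1 + (-5/14)·1 = 1 ✓
b·c: (-5/14)·12/13 = -30/91 ≠ 1/2 ⇒ order 1.

1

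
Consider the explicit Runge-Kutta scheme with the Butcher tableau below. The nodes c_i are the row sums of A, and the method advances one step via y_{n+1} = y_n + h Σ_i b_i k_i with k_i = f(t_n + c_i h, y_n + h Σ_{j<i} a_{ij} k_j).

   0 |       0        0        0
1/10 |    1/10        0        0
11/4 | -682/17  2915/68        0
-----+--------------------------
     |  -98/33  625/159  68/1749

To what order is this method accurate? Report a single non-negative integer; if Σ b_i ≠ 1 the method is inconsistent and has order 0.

b = (-98/33, 625/159, 68/1749)
c = (0, 1/10, 11/4)
Ac = (0, 0, 583/136)
Σ b_i: (-98/33)·1 + 625/159·1 + 68/1749·1 = 1 ✓
b·c: 625/159·1/10 + 68/1749·11/4 = 1/2 ✓
b·c²: 625/159·1/100 + 68/1749·121/16 = 1/3 ✓
b·Ac: 68/1749·583/136 = 1/6 ✓; 3 stages ⇒ order 3.

3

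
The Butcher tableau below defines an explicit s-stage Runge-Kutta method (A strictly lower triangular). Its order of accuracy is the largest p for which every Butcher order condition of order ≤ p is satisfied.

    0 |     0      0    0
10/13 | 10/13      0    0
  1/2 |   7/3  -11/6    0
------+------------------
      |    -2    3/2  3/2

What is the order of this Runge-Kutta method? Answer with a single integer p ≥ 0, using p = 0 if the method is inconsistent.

1

b = (-2, 3/2, 3/2)
c = (0, 10/13, 1/2)
Ac = (0, 0, -55/39)
Σ b_i: (-2)·1 + 3/2·1 + 3/2·1 = 1 ✓
b·c: 3/2·10/13 + 3/2·1/2 = 99/52 ≠ 1/2 ⇒ order 1.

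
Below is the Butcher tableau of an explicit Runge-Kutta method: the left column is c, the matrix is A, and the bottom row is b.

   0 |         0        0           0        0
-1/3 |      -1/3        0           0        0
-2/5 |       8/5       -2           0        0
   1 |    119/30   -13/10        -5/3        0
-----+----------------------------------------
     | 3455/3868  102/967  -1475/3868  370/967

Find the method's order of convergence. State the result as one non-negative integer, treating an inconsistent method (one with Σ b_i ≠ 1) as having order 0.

3

b = (3455/3868, 102/967, -1475/3868, 370/967)
c = (0, -1/3, -2/5, 1)
Ac = (0, 0, 2/3, 11/10)
Σ b_i: 3455/3868·1 + 102/967·1 + (-1475/3868)·1 + 370/967·1 = 1 ✓
b·c: 102/967·(-1/3) + (-1475/3868)·(-2/5) + 370/967·1 = 1/2 ✓
b·c²: 102/967·1/9 + (-1475/3868)·4/25 + 370/967·1 = 1/3 ✓
b·Ac: (-1475/3868)·2/3 + 370/967·11/10 = 1/6 ✓
b·c³: 102/967·(-1/27) + (-1475/3868)·(-8/125) + 370/967·1 = 17542/43515 ≠ 1/4 ⇒ order 3.
b·(c∘Ac): (-1475/3868)·(-4/15) + 370/967·11/10 = 1516/2901 ≠ 1/8
b·Ac²: (-1475/3868)·(-2/9) + 370/967·(-37/90) = -421/5802 ≠ 1/12
b·A²c: 370/967·(-10/9) = -3700/8703 ≠ 1/24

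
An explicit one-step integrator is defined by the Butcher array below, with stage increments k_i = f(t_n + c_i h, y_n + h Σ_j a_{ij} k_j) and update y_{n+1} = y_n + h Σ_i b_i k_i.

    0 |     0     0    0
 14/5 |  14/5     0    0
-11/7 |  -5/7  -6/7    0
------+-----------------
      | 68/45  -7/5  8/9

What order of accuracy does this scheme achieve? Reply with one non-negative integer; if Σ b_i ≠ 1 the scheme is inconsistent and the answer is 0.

b = (68/45, -7/5, 8/9)
c = (0, 14/5, -11/7)
Ac = (0, 0, -12/5)
Σ b_i: 68/45·1 + (-7/5)·1 + 8/9·1 = 1 ✓
b·c: (-7/5)·14/5 + 8/9·(-11/7) = -8374/1575 ≠ 1/2 ⇒ order 1.

1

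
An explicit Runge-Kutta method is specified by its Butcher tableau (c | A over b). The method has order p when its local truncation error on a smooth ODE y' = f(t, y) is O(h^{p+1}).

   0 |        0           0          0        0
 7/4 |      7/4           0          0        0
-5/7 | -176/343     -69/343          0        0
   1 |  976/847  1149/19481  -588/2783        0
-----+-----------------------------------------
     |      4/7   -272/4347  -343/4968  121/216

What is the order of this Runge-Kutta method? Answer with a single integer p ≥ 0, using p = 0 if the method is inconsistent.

4

b = (4/7, -272/4347, -343/4968, 121/216)
c = (0, 7/4, -5/7, 1)
Ac = (0, 0, -69/196, 123/484)
Σ b_i: 4/7·1 + (-272/4347)·1 + (-343/4968)·1 + 121/216·1 = 1 ✓
b·c: (-272/4347)·7/4 + (-343/4968)·(-5/7) + 121/216·1 = 1/2 ✓
b·c²: (-272/4347)·49/16 + (-343/4968)·25/49 + 121/216·1 = 1/3 ✓
b·Ac: (-343/4968)·(-69/196) + 121/216·123/484 = 1/6 ✓
b·c³: (-272/4347)·343/64 + (-343/4968)·(-125/343) + 121/216·1 = 1/4 ✓
b·(c∘Ac): (-343/4968)·345/1372 + 121/216·123/484 = 1/8 ✓
b·Ac²: (-343/4968)·(-69/112) + 121/216·141/1936 = 1/12 ✓
b·A²c: 121/216·9/121 = 1/24 ✓; 4 stages ⇒ order 4.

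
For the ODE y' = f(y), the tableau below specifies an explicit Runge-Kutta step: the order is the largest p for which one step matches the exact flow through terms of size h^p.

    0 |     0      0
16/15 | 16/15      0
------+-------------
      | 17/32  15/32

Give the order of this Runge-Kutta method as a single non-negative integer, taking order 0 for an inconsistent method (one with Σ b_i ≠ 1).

2

b = (17/32, 15/32)
c = (0, 16/15)
Σ b_i: 17/32·1 + 15/32·1 = 1 ✓
b·c: 15/32·16/15 = 1/2 ✓; 2 stages ⇒ order 2.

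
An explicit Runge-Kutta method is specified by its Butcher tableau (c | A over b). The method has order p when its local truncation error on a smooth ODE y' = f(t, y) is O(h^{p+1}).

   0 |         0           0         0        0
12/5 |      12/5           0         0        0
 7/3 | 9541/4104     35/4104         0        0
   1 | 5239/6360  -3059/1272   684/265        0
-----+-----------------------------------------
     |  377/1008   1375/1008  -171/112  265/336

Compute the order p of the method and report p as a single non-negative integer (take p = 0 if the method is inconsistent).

4

b = (377/1008, 1375/1008, -171/112, 265/336)
c = (0, 12/5, 7/3, 1)
Ac = (0, 0, 7/342, 133/530)
Σ b_i: 377/1008·1 + 1375/1008·1 + (-171/112)·1 + 265/336·1 = 1 ✓
b·c: 1375/1008·12/5 + (-171/112)·7/3 + 265/336·1 = 1/2 ✓
b·c²: 1375/1008·144/25 + (-171/112)·49/9 + 265/336·1 = 1/3 ✓
b·Ac: (-171/112)·7/342 + 265/336·133/530 = 1/6 ✓
b·c³: 1375/1008·1728/125 + (-171/112)·343/27 + 265/336·1 = 1/4 ✓
b·(c∘Ac): (-171/112)·49/1026 + 265/336·133/530 = 1/8 ✓
b·Ac²: (-171/112)·14/285 + 265/336·266/1325 = 1/12 ✓
b·A²c: 265/336·14/265 = 1/24 ✓; 4 stages ⇒ order 4.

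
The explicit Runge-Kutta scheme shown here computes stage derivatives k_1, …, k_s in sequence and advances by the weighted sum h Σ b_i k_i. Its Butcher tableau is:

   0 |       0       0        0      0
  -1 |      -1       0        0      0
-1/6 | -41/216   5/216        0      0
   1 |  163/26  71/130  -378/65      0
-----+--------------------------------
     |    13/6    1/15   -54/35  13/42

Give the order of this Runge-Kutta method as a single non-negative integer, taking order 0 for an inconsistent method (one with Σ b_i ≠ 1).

4

b = (13/6, 1/15, -54/35, 13/42)
c = (0, -1, -1/6, 1)
Ac = (0, 0, -5/216, 11/26)
Σ b_i: 13/6·1 + 1/15·1 + (-54/35)·1 + 13/42·1 = 1 ✓
b·c: 1/15·(-1) + (-54/35)·(-1/6) + 13/42·1 = 1/2 ✓
b·c²: 1/15·1 + (-54/35)·1/36 + 13/42·1 = 1/3 ✓
b·Ac: (-54/35)·(-5/216) + 13/42·11/26 = 1/6 ✓
b·c³: 1/15·(-1) + (-54/35)·(-1/216) + 13/42·1 = 1/4 ✓
b·(c∘Ac): (-54/35)·5/1296 + 13/42·11/26 = 1/8 ✓
b·Ac²: (-54/35)·5/216 + 13/42·5/13 = 1/12 ✓
b·A²c: 13/42·7/52 = 1/24 ✓; 4 stages ⇒ order 4.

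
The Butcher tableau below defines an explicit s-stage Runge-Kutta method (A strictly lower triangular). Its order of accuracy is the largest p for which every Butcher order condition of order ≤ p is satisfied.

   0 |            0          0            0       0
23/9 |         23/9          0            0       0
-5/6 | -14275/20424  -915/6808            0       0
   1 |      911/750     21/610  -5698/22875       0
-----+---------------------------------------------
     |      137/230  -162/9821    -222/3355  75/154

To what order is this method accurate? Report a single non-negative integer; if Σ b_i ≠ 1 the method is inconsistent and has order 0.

4

b = (137/230, -162/9821, -222/3355, 75/154)
c = (0, 23/9, -5/6, 1)
Ac = (0, 0, -305/888, 133/450)
Σ b_i: 137/230·1 + (-162/9821)·1 + (-222/3355)·1 + 75/154·1 = 1 ✓
b·c: (-162/9821)·23/9 + (-222/3355)·(-5/6) + 75/154·1 = 1/2 ✓
b·c²: (-162/9821)·529/81 + (-222/3355)·25/36 + 75/154·1 = 1/3 ✓
b·Ac: (-222/3355)·(-305/888) + 75/154·133/450 = 1/6 ✓
b·c³: (-162/9821)·12167/729 + (-222/3355)·(-125/216) + 75/154·1 = 1/4 ✓
b·(c∘Ac): (-222/3355)·1525/5328 + 75/154·133/450 = 1/8 ✓
b·Ac²: (-222/3355)·(-7015/7992) + 75/154·7/135 = 1/12 ✓
b·A²c: 75/154·77/900 = 1/24 ✓; 4 stages ⇒ order 4.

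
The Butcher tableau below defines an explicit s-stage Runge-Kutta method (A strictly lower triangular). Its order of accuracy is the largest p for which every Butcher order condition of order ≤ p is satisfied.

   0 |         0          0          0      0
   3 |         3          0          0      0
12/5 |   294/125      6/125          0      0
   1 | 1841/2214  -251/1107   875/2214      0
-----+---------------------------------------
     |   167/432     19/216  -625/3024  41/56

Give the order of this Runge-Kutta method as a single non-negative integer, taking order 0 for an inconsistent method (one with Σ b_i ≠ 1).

4

b = (167/432, 19/216, -625/3024, 41/56)
c = (0, 3, 12/5, 1)
Ac = (0, 0, 18/125, 11/41)
Σ b_i: 167/432·1 + 19/216·1 + (-625/3024)·1 + 41/56·1 = 1 ✓
b·c: 19/216·3 + (-625/3024)·12/5 + 41/56·1 = 1/2 ✓
b·c²: 19/216·9 + (-625/3024)·144/25 + 41/56·1 = 1/3 ✓
b·Ac: (-625/3024)·18/125 + 41/56·11/41 = 1/6 ✓
b·c³: 19/216·27 + (-625/3024)·1728/125 + 41/56·1 = 1/4 ✓
b·(c∘Ac): (-625/3024)·216/625 + 41/56·11/41 = 1/8 ✓
b·Ac²: (-625/3024)·54/125 + 41/56·29/123 = 1/12 ✓
b·A²c: 41/56·7/123 = 1/24 ✓; 4 stages ⇒ order 4.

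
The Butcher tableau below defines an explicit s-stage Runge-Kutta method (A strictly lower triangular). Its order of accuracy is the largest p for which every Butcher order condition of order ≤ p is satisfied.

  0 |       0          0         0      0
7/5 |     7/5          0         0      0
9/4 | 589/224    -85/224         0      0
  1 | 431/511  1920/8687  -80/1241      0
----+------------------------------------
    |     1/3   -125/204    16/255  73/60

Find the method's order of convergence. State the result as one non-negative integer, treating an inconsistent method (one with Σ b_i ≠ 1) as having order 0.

b = (1/3, -125/204, 16/255, 73/60)
c = (0, 7/5, 9/4, 1)
Ac = (0, 0, -17/32, 12/73)
Σ b_i: 1/3·1 + (-125/204)·1 + 16/255·1 + 73/60·1 = 1 ✓
b·c: (-125/204)·7/5 + 16/255·9/4 + 73/60·1 = 1/2 ✓
b·c²: (-125/204)·49/25 + 16/255·81/16 + 73/60·1 = 1/3 ✓
b·Ac: 16/255·(-17/32) + 73/60·12/73 = 1/6 ✓
b·c³: (-125/204)·343/125 + 16/255·729/64 + 73/60·1 = 1/4 ✓
b·(c∘Ac): 16/255·(-153/128) + 73/60·12/73 = 1/8 ✓
b·Ac²: 16/255·(-119/160) + 73/60·39/365 = 1/12 ✓
b·A²c: 73/60·5/146 = 1/24 ✓; 4 stages ⇒ order 4.

4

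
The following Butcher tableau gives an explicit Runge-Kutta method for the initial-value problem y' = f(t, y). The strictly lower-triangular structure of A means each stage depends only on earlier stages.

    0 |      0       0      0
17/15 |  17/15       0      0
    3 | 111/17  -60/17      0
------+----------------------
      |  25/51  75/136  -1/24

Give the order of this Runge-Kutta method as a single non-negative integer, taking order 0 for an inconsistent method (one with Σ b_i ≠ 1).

b = (25/51, 75/136, -1/24)
c = (0, 17/15, 3)
Ac = (0, 0, -4)
Σ b_i: 25/51·1 + 75/136·1 + (-1/24)·1 = 1 ✓
b·c: 75/136·17/15 + (-1/24)·3 = 1/2 ✓
b·c²: 75/136·289/225 + (-1/24)·9 = 1/3 ✓
b·Ac: (-1/24)·(-4) = 1/6 ✓; 3 stages ⇒ order 3.

3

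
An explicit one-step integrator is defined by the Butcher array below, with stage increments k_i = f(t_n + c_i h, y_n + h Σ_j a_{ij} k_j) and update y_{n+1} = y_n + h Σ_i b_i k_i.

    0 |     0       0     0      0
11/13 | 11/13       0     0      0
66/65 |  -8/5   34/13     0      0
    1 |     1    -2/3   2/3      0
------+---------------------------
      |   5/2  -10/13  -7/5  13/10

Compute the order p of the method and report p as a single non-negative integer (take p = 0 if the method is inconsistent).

0

b = (5/2, -10/13, -7/5, 13/10)
c = (0, 11/13, 66/65, 1)
Ac = (0, 0, 374/169, 22/195)
Σ b_i: 5/2·1 + (-10/13)·1 + (-7/5)·1 + 13/10·1 = 106/65 ≠ 1 ⇒ order 0.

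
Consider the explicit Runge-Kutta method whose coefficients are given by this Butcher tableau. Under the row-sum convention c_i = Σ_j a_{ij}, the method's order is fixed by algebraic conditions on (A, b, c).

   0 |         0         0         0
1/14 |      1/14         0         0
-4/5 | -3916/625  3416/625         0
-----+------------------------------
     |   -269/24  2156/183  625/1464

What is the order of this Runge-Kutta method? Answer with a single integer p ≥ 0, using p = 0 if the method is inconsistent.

3

b = (-269/24, 2156/183, 625/1464)
c = (0, 1/14, -4/5)
Ac = (0, 0, 244/625)
Σ b_i: (-269/24)·1 + 2156/183·1 + 625/1464·1 = 1 ✓
b·c: 2156/183·1/14 + 625/1464·(-4/5) = 1/2 ✓
b·c²: 2156/183·1/196 + 625/1464·16/25 = 1/3 ✓
b·Ac: 625/1464·244/625 = 1/6 ✓; 3 stages ⇒ order 3.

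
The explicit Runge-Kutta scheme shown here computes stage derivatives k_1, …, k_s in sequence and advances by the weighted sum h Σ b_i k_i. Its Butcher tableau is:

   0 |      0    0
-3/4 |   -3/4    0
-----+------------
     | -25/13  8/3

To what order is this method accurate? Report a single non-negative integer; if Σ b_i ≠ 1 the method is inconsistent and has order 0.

b = (-25/13, 8/3)
c = (0, -3/4)
Σ b_i: (-25/13)·1 + 8/3·1 = 29/39 ≠ 1 ⇒ order 0.

0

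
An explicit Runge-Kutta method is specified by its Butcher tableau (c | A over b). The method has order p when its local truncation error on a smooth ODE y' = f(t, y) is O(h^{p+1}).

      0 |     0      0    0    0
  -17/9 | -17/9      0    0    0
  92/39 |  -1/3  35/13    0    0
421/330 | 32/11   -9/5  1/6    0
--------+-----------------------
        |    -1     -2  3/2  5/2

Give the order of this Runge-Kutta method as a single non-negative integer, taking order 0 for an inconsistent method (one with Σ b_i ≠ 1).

1

b = (-1, -2, 3/2, 5/2)
c = (0, -17/9, 92/39, 421/330)
Ac = (0, 0, -595/117, 2219/585)
Σ b_i: (-1)·1 + (-2)·1 + 3/2·1 + 5/2·1 = 1 ✓
b·c: (-2)·(-17/9) + 3/2·92/39 + 5/2·421/330 = 54083/5148 ≠ 1/2 ⇒ order 1.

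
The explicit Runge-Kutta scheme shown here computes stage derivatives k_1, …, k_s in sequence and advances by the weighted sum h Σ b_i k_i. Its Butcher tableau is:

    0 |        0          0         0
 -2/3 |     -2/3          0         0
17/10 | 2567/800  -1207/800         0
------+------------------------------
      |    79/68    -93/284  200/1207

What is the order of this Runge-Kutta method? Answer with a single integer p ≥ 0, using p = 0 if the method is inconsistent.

3

b = (79/68, -93/284, 200/1207)
c = (0, -2/3, 17/10)
Ac = (0, 0, 1207/1200)
Σ b_i: 79/68·1 + (-93/284)·1 + 200/1207·1 = 1 ✓
b·c: (-93/284)·(-2/3) + 200/1207·17/10 = 1/2 ✓
b·c²: (-93/284)·4/9 + 200/1207·289/100 = 1/3 ✓
b·Ac: 200/1207·1207/1200 = 1/6 ✓; 3 stages ⇒ order 3.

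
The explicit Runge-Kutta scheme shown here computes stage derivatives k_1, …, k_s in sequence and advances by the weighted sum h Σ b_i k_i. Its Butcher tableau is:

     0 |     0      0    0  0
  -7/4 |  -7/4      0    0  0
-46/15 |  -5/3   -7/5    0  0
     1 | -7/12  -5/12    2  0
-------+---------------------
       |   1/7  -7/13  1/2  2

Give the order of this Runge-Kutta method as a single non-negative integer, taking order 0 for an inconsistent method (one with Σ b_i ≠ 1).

b = (1/7, -7/13, 1/2, 2)
c = (0, -7/4, -46/15, 1)
Ac = (0, 0, 49/20, -1297/240)
Σ b_i: 1/7·1 + (-7/13)·1 + 1/2·1 + 2·1 = 383/182 ≠ 1 ⇒ order 0.

0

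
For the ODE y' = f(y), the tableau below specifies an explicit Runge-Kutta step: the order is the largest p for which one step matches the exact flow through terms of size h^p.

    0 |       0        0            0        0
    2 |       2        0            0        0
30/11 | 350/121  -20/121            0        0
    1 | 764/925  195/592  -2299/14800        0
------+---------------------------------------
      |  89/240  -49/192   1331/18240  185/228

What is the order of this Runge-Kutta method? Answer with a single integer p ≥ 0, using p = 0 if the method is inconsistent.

b = (89/240, -49/192, 1331/18240, 185/228)
c = (0, 2, 30/11, 1)
Ac = (0, 0, -40/121, 87/370)
Σ b_i: 89/240·1 + (-49/192)·1 + 1331/18240·1 + 185/228·1 = 1 ✓
b·c: (-49/192)·2 + 1331/18240·30/11 + 185/228·1 = 1/2 ✓
b·c²: (-49/192)·4 + 1331/18240·900/121 + 185/228·1 = 1/3 ✓
b·Ac: 1331/18240·(-40/121) + 185/228·87/370 = 1/6 ✓
b·c³: (-49/192)·8 + 1331/18240·27000/1331 + 185/228·1 = 1/4 ✓
b·(c∘Ac): 1331/18240·(-1200/1331) + 185/228·87/370 = 1/8 ✓
b·Ac²: 1331/18240·(-80/121) + 185/228·6/37 = 1/12 ✓
b·A²c: 185/228·19/370 = 1/24 ✓; 4 stages ⇒ order 4.

4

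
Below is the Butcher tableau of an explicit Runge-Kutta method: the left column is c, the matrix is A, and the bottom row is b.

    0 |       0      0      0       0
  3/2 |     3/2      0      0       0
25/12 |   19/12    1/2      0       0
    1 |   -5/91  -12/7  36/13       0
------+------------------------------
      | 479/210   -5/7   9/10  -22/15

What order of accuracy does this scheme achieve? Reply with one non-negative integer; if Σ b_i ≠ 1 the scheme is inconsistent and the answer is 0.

1

b = (479/210, -5/7, 9/10, -22/15)
c = (0, 3/2, 25/12, 1)
Ac = (0, 0, 3/4, 291/91)
Σ b_i: 479/210·1 + (-5/7)·1 + 9/10·1 + (-22/15)·1 = 1 ✓
b·c: (-5/7)·3/2 + 9/10·25/12 + (-22/15)·1 = -557/840 ≠ 1/2 ⇒ order 1.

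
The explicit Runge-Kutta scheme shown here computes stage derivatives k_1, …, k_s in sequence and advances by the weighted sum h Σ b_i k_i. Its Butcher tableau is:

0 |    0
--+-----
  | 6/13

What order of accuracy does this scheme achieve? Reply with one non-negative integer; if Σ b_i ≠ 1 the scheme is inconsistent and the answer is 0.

0

b = (6/13)
c = (0)
Σ b_i: 6/13·1 = 6/13 ≠ 1 ⇒ order 0.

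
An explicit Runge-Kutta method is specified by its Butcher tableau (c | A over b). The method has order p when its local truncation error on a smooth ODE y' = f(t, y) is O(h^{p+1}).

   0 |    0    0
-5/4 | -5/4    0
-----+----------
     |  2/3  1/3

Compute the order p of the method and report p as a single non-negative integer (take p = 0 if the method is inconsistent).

1

b = (2/3, 1/3)
c = (0, -5/4)
Σ b_i: 2/3·1 + 1/3·1 = 1 ✓
b·c: 1/3·(-5/4) = -5/12 ≠ 1/2 ⇒ order 1.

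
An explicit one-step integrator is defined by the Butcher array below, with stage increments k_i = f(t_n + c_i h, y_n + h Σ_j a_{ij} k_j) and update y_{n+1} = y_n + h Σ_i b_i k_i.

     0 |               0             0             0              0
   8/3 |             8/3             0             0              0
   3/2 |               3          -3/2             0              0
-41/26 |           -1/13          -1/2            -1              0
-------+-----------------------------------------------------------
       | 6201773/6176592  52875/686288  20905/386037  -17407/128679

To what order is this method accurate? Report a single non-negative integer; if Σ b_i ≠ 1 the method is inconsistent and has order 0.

3

b = (6201773/6176592, 52875/686288, 20905/386037, -17407/128679)
c = (0, 8/3, 3/2, -41/26)
Ac = (0, 0, -4, -17/6)
Σ b_i: 6201773/6176592·1 + 52875/686288·1 + 20905/386037·1 + (-17407/128679)·1 = 1 ✓
b·c: 52875/686288·8/3 + 20905/386037·3/2 + (-17407/128679)·(-41/26) = 1/2 ✓
b·c²: 52875/686288·64/9 + 20905/386037·9/4 + (-17407/128679)·1681/676 = 1/3 ✓
b·Ac: 20905/386037·(-4) + (-17407/128679)·(-17/6) = 1/6 ✓
b·c³: 52875/686288·512/27 + 20905/386037·27/8 + (-17407/128679)·(-68921/17576) = 2424729/1115218 ≠ 1/4 ⇒ order 3.
b·(c∘Ac): 20905/386037·(-6) + (-17407/128679)·697/156 = -1435003/1544148 ≠ 1/8
b·Ac²: 20905/386037·(-32/3) + (-17407/128679)·(-209/36) = 320741/1544148 ≠ 1/12
b·A²c: (-17407/128679)·4 = -69628/128679 ≠ 1/24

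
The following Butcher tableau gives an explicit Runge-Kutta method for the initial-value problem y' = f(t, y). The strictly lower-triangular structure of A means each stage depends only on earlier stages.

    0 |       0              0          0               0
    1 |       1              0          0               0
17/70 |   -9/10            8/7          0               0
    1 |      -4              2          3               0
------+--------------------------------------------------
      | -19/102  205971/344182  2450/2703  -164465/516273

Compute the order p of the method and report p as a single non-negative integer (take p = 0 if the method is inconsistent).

3

b = (-19/102, 205971/344182, 2450/2703, -164465/516273)
c = (0, 1, 17/70, 1)
Ac = (0, 0, 8/7, 191/70)
Σ b_i: (-19/102)·1 + 205971/344182·1 + 2450/2703·1 + (-164465/516273)·1 = 1 ✓
b·c: 205971/344182·1 + 2450/2703·17/70 + (-164465/516273)·1 = 1/2 ✓
b·c²: 205971/344182·1 + 2450/2703·289/4900 + (-164465/516273)·1 = 1/3 ✓
b·Ac: 2450/2703·8/7 + (-164465/516273)·191/70 = 1/6 ✓
b·c³: 205971/344182·1 + 2450/2703·4913/343000 + (-164465/516273)·1 = 41/140 ≠ 1/4 ⇒ order 3.
b·(c∘Ac): 2450/2703·68/245 + (-164465/516273)·191/70 = -21/34 ≠ 1/8
b·Ac²: 2450/2703·8/7 + (-164465/516273)·10667/4900 = 27467/80220 ≠ 1/12
b·A²c: (-164465/516273)·24/7 = -187960/172091 ≠ 1/24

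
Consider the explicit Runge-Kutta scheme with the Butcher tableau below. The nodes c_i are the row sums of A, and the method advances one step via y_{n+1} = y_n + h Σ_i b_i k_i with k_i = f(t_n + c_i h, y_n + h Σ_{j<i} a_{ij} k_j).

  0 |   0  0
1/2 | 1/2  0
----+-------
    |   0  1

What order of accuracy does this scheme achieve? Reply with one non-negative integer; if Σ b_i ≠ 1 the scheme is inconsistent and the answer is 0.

b = (0, 1)
c = (0, 1/2)
Σ b_i: 1·1 = 1 ✓
b·c: 1·1/2 = 1/2 ✓; 2 stages ⇒ order 2.

2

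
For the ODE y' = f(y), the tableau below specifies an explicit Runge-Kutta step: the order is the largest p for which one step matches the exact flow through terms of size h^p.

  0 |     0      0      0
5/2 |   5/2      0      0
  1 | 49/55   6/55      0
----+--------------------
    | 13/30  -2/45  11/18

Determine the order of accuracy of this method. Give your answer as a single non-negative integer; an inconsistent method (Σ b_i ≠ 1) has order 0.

b = (13/30, -2/45, 11/18)
c = (0, 5/2, 1)
Ac = (0, 0, 3/11)
Σ b_i: 13/30·1 + (-2/45)·1 + 11/18·1 = 1 ✓
b·c: (-2/45)·5/2 + 11/18·1 = 1/2 ✓
b·c²: (-2/45)·25/4 + 11/18·1 = 1/3 ✓
b·Ac: 11/18·3/11 = 1/6 ✓; 3 stages ⇒ order 3.

3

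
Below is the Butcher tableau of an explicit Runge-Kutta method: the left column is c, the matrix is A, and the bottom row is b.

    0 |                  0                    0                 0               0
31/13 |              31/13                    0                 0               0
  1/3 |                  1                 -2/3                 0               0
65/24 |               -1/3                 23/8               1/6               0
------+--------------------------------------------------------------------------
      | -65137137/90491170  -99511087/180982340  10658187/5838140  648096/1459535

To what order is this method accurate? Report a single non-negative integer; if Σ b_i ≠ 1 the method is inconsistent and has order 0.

3

b = (-65137137/90491170, -99511087/180982340, 10658187/5838140, 648096/1459535)
c = (0, 31/13, 1/3, 65/24)
Ac = (0, 0, -62/39, 6469/936)
Σ b_i: (-65137137/90491170)·1 + (-99511087/180982340)·1 + 10658187/5838140·1 + 648096/1459535·1 = 1 ✓
b·c: (-99511087/180982340)·31/13 + 10658187/5838140·1/3 + 648096/1459535·65/24 = 1/2 ✓
b·c²: (-99511087/180982340)·961/169 + 10658187/5838140·1/9 + 648096/1459535·4225/576 = 1/3 ✓
b·Ac: 10658187/5838140·(-62/39) + 648096/1459535·6469/936 = 1/6 ✓
b·c³: (-99511087/180982340)·29791/2197 + 10658187/5838140·1/27 + 648096/1459535·274625/13824 = 783147055/546449904 ≠ 1/4 ⇒ order 3.
b·(c∘Ac): 10658187/5838140·(-62/117) + 648096/1459535·32345/1728 = 1254145219/170765595 ≠ 1/8
b·Ac²: 10658187/5838140·(-1922/507) + 648096/1459535·597457/36504 = 23690839/68306238 ≠ 1/12
b·A²c: 648096/1459535·(-31/117) = -6696992/56921865 ≠ 1/24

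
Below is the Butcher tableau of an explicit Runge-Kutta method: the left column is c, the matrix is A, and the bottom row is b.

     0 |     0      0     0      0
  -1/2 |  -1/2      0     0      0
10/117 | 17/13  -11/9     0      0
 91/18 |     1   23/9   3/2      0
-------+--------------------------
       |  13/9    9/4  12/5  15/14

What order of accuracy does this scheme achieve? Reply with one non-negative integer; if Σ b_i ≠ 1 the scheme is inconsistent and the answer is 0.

0

b = (13/9, 9/4, 12/5, 15/14)
c = (0, -1/2, 10/117, 91/18)
Ac = (0, 0, 11/18, -269/234)
Σ b_i: 13/9·1 + 9/4·1 + 12/5·1 + 15/14·1 = 9029/1260 ≠ 1 ⇒ order 0.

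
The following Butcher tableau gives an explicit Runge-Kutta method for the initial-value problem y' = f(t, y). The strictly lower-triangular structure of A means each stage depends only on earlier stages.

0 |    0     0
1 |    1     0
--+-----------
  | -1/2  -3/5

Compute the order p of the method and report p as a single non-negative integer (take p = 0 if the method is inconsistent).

b = (-1/2, -3/5)
c = (0, 1)
Σ b_i: (-1/2)·1 + (-3/5)·1 = -11/10 ≠ 1 ⇒ order 0.

0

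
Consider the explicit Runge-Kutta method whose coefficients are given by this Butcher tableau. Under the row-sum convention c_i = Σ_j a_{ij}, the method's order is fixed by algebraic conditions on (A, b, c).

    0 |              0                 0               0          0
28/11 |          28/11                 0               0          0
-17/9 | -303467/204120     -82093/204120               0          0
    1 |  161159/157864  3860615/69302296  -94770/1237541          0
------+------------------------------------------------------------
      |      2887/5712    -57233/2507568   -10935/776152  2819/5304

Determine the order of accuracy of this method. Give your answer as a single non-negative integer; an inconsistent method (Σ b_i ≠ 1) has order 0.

b = (2887/5712, -57233/2507568, -10935/776152, 2819/5304)
c = (0, 28/11, -17/9, 1)
Ac = (0, 0, -7463/7290, 1615/5638)
Σ b_i: 2887/5712·1 + (-57233/2507568)·1 + (-10935/776152)·1 + 2819/5304·1 = 1 ✓
b·c: (-57233/2507568)·28/11 + (-10935/776152)·(-17/9) + 2819/5304·1 = 1/2 ✓
b·c²: (-57233/2507568)·784/121 + (-10935/776152)·289/81 + 2819/5304·1 = 1/3 ✓
b·Ac: (-10935/776152)·(-7463/7290) + 2819/5304·1615/5638 = 1/6 ✓
b·c³: (-57233/2507568)·21952/1331 + (-10935/776152)·(-4913/729) + 2819/5304·1 = 1/4 ✓
b·(c∘Ac): (-10935/776152)·126871/65610 + 2819/5304·1615/5638 = 1/8 ✓
b·Ac²: (-10935/776152)·(-104482/40095) + 2819/5304·2720/31009 = 1/12 ✓
b·A²c: 2819/5304·221/2819 = 1/24 ✓; 4 stages ⇒ order 4.

4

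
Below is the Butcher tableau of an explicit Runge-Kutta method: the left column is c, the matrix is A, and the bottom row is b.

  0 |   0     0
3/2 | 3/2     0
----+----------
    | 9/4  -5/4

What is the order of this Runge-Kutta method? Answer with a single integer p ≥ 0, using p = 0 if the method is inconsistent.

b = (9/4, -5/4)
c = (0, 3/2)
Σ b_i: 9/4·1 + (-5/4)·1 = 1 ✓
b·c: (-5/4)·3/2 = -15/8 ≠ 1/2 ⇒ order 1.

1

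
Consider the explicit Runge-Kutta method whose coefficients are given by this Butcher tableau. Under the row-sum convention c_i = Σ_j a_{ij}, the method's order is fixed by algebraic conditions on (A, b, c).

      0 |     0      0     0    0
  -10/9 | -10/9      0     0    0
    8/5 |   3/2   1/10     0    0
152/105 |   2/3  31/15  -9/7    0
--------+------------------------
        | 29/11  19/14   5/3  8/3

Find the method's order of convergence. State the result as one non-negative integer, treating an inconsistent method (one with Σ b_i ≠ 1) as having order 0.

b = (29/11, 19/14, 5/3, 8/3)
c = (0, -10/9, 8/5, 152/105)
Ac = (0, 0, -1/9, -4114/945)
Σ b_i: 29/11·1 + 19/14·1 + 5/3·1 + 8/3·1 = 3847/462 ≠ 1 ⇒ order 0.

0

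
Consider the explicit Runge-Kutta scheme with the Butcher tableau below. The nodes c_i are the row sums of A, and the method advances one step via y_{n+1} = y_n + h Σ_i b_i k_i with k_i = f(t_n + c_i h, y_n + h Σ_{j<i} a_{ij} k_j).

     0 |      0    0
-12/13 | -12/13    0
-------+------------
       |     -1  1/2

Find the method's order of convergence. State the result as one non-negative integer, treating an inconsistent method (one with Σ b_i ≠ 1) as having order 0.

b = (-1, 1/2)
c = (0, -12/13)
Σ b_i: (-1)·1 + 1/2·1 = -1/2 ≠ 1 ⇒ order 0.

0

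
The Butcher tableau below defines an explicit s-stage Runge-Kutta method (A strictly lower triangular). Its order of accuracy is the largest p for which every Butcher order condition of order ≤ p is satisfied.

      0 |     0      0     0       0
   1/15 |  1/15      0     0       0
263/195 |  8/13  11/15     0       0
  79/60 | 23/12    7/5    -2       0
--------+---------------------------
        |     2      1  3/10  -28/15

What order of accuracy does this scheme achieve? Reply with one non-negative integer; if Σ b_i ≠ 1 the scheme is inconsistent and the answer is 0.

b = (2, 1, 3/10, -28/15)
c = (0, 1/15, 263/195, 79/60)
Ac = (0, 0, 11/225, -2539/975)
Σ b_i: 2·1 + 1·1 + 3/10·1 + (-28/15)·1 = 43/30 ≠ 1 ⇒ order 0.

0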